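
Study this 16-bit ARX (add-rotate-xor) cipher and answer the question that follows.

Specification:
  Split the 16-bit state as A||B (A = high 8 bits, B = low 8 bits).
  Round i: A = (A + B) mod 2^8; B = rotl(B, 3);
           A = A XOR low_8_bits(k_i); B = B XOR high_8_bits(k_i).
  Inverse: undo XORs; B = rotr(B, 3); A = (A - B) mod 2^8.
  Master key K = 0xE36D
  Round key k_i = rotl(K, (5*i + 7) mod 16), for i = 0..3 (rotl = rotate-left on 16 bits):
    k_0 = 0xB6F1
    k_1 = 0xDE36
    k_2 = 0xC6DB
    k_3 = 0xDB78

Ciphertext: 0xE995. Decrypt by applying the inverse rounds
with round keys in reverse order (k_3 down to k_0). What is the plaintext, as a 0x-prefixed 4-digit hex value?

0xC22A

s_0 = ciphertext = 0xE995
s_1 = InvRound(s_0, k_3) = 0xC8C9
s_2 = InvRound(s_1, k_2) = 0x32E1
s_3 = InvRound(s_2, k_1) = 0x1DE7
s_4 = InvRound(s_3, k_0) = 0xC22A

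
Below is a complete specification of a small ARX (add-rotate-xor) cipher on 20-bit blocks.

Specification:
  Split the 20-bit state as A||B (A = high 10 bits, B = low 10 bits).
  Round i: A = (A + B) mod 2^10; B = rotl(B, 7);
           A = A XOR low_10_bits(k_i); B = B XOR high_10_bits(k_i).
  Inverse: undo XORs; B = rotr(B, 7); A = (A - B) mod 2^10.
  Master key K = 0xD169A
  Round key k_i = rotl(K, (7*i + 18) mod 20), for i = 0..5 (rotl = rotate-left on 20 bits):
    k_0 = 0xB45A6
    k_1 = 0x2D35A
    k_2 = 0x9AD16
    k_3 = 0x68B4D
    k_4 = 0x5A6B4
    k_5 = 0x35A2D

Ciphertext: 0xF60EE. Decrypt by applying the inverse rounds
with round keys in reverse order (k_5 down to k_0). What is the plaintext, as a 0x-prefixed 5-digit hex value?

0x4DF1F

s_0 = ciphertext = 0xF60EE
s_1 = InvRound(s_0, k_5) = 0x0D5C0
s_2 = InvRound(s_1, k_4) = 0x4E149
s_3 = InvRound(s_2, k_3) = 0xC7359
s_4 = InvRound(s_3, k_2) = 0x1E192
s_5 = InvRound(s_4, k_1) = 0x7C132
s_6 = InvRound(s_5, k_0) = 0x4DF1F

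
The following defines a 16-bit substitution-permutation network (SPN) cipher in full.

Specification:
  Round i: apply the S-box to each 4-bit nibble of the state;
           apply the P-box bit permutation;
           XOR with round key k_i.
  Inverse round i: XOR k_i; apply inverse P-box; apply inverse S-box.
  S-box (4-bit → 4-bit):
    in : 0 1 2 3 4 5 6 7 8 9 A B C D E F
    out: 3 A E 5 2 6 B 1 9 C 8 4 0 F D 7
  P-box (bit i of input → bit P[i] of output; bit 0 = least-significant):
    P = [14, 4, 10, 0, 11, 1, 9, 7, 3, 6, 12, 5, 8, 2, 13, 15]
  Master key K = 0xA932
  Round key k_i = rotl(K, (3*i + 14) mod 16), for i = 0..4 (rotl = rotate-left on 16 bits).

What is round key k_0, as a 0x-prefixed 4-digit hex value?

K = 0xA932
k_0 = rotl(K, (3*0+14) mod 16) = rotl(K, 14) = 0xAA4C

0xAA4C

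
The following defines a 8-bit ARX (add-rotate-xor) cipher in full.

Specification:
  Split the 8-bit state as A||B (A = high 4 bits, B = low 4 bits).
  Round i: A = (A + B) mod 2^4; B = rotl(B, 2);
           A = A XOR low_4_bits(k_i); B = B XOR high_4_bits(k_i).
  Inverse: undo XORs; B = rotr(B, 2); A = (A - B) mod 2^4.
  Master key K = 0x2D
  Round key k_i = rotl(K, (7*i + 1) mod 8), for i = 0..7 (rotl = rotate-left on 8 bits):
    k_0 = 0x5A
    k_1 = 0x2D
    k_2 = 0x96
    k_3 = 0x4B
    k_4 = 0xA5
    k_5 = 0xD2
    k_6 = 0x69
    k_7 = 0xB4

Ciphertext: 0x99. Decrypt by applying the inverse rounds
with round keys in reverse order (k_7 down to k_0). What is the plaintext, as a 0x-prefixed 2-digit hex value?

s_0 = ciphertext = 0x99
s_1 = InvRound(s_0, k_7) = 0x58
s_2 = InvRound(s_1, k_6) = 0x1B
s_3 = InvRound(s_2, k_5) = 0xA9
s_4 = InvRound(s_3, k_4) = 0x3C
s_5 = InvRound(s_4, k_3) = 0x62
s_6 = InvRound(s_5, k_2) = 0x2E
s_7 = InvRound(s_6, k_1) = 0xC3
s_8 = InvRound(s_7, k_0) = 0xD9

0xD9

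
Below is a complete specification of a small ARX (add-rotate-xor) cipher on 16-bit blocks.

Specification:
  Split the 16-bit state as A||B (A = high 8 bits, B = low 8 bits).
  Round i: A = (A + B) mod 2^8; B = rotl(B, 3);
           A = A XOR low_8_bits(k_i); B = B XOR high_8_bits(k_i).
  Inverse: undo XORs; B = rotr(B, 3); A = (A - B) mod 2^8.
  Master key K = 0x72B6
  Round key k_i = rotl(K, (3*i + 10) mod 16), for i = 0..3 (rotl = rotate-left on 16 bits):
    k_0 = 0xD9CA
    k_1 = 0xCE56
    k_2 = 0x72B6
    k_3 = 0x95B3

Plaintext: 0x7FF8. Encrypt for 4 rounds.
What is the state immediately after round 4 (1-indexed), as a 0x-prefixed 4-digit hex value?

s_0 = plaintext = 0x7FF8
s_1 = Round(s_0, k_0) = 0xBD1E
s_2 = Round(s_1, k_1) = 0x8D3E
s_3 = Round(s_2, k_2) = 0x7D83
s_4 = Round(s_3, k_3) = 0xB389

0xB389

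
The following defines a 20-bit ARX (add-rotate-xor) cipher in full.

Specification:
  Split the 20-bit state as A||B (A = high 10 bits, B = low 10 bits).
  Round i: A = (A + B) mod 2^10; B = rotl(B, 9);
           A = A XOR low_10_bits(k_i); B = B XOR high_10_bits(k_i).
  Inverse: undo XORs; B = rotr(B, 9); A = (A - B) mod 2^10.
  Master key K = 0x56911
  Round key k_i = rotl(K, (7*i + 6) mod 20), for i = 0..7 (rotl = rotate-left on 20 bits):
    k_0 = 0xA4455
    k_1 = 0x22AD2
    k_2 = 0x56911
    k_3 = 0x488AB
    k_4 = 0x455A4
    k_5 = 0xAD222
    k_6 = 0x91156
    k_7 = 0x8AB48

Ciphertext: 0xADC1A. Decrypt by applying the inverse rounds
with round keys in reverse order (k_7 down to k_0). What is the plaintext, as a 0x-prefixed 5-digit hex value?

s_0 = ciphertext = 0xADC1A
s_1 = InvRound(s_0, k_7) = 0x67861
s_2 = InvRound(s_1, k_6) = 0x1F44B
s_3 = InvRound(s_2, k_5) = 0x181FF
s_4 = InvRound(s_3, k_4) = 0xFC1D4
s_5 = InvRound(s_4, k_3) = 0x5BDEC
s_6 = InvRound(s_5, k_2) = 0xC496C
s_7 = InvRound(s_6, k_1) = 0x7D3CC
s_8 = InvRound(s_7, k_0) = 0xB9EBA

0xB9EBA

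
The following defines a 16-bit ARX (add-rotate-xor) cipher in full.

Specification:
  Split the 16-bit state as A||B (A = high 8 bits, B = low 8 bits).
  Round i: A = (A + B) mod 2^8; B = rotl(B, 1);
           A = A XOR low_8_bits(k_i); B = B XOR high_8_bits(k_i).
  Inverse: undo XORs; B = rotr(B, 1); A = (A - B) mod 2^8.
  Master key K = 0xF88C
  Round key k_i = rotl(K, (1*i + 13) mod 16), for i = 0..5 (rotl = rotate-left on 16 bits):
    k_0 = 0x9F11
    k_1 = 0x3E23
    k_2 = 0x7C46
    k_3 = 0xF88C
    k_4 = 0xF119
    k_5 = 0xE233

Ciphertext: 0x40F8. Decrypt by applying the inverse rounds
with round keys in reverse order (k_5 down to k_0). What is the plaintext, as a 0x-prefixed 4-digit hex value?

0xC8A7

s_0 = ciphertext = 0x40F8
s_1 = InvRound(s_0, k_5) = 0x660D
s_2 = InvRound(s_1, k_4) = 0x017E
s_3 = InvRound(s_2, k_3) = 0x4A43
s_4 = InvRound(s_3, k_2) = 0x6D9F
s_5 = InvRound(s_4, k_1) = 0x7ED0
s_6 = InvRound(s_5, k_0) = 0xC8A7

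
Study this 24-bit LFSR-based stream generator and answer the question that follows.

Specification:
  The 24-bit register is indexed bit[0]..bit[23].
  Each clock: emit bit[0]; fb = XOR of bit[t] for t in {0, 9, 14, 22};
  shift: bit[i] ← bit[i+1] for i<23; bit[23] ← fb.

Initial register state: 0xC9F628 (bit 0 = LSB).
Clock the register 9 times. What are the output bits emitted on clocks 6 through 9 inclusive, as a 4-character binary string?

reg_0 = 0xC9F628
clock 1: out=0, reg = 0xE4FB14
clock 2: out=0, reg = 0xF27D8A
clock 3: out=0, reg = 0x793EC5
clock 4: out=1, reg = 0xBC9F62
clock 5: out=0, reg = 0xDE4FB1
clock 6: out=1, reg = 0x6F27D8
clock 7: out=0, reg = 0x3793EC
clock 8: out=0, reg = 0x9BC9F6
clock 9: out=0, reg = 0xCDE4FB

1000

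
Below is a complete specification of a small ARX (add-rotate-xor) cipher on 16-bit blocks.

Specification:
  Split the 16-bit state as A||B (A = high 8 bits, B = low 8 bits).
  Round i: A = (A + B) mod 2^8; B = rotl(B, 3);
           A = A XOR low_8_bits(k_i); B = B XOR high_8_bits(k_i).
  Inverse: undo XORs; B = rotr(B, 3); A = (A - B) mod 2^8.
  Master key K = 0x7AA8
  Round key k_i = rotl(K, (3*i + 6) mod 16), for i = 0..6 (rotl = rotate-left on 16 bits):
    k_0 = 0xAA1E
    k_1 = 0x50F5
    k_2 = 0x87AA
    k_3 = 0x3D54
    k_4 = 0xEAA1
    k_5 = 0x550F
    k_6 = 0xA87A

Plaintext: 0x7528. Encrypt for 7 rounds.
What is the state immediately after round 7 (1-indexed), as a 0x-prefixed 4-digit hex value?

s_0 = plaintext = 0x7528
s_1 = Round(s_0, k_0) = 0x83EB
s_2 = Round(s_1, k_1) = 0x9B0F
s_3 = Round(s_2, k_2) = 0x00FF
s_4 = Round(s_3, k_3) = 0xABC2
s_5 = Round(s_4, k_4) = 0xCCFC
s_6 = Round(s_5, k_5) = 0xC7B2
s_7 = Round(s_6, k_6) = 0x033D

0x033D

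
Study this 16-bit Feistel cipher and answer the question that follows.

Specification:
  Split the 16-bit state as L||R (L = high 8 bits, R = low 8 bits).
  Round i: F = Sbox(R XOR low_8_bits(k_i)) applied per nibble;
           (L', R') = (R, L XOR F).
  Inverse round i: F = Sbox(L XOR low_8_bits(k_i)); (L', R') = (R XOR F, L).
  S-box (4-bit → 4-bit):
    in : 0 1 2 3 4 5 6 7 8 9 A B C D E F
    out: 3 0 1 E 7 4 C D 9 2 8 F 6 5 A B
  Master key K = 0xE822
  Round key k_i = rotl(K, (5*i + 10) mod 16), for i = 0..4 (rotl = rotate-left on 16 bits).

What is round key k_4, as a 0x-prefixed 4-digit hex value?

K = 0xE822
k_0 = rotl(K, (5*0+10) mod 16) = rotl(K, 10) = 0x8BA0
k_1 = rotl(K, (5*1+10) mod 16) = rotl(K, 15) = 0x7411
k_2 = rotl(K, (5*2+10) mod 16) = rotl(K, 4) = 0x822E
k_3 = rotl(K, (5*3+10) mod 16) = rotl(K, 9) = 0x45D0
k_4 = rotl(K, (5*4+10) mod 16) = rotl(K, 14) = 0xBA08

0xBA08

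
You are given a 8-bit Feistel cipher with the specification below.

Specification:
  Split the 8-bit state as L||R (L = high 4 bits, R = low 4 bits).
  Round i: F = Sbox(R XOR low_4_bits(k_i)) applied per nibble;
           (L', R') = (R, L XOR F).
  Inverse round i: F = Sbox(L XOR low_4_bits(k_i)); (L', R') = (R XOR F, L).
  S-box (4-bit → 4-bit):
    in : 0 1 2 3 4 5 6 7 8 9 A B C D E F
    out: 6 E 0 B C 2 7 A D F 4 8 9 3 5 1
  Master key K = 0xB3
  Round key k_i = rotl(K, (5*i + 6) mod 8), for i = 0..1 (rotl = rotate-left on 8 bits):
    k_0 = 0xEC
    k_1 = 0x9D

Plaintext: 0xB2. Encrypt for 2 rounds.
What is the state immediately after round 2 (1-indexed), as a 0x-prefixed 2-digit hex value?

0xE9

s_0 = plaintext = 0xB2
s_1 = Round(s_0, k_0) = 0x2E
s_2 = Round(s_1, k_1) = 0xE9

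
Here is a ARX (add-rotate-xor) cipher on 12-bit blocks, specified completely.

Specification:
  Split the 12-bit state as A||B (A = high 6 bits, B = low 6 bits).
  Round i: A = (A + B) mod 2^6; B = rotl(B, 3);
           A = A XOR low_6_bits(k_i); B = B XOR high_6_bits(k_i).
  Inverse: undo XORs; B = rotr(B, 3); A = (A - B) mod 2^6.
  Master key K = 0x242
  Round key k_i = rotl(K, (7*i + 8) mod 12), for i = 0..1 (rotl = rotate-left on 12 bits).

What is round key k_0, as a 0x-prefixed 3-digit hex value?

0x224

K = 0x242
k_0 = rotl(K, (7*0+8) mod 12) = rotl(K, 8) = 0x224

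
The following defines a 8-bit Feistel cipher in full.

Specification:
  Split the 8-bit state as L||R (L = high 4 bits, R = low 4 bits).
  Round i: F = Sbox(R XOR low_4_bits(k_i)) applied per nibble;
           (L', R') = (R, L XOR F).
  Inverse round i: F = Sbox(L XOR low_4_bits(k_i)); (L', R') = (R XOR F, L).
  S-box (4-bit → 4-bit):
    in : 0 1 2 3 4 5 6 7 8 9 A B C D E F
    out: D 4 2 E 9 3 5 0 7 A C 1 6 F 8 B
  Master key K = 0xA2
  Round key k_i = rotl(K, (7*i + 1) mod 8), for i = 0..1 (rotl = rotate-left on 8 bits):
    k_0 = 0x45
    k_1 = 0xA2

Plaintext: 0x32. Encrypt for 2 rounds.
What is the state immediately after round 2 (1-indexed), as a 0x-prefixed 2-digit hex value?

s_0 = plaintext = 0x32
s_1 = Round(s_0, k_0) = 0x23
s_2 = Round(s_1, k_1) = 0x36

0x36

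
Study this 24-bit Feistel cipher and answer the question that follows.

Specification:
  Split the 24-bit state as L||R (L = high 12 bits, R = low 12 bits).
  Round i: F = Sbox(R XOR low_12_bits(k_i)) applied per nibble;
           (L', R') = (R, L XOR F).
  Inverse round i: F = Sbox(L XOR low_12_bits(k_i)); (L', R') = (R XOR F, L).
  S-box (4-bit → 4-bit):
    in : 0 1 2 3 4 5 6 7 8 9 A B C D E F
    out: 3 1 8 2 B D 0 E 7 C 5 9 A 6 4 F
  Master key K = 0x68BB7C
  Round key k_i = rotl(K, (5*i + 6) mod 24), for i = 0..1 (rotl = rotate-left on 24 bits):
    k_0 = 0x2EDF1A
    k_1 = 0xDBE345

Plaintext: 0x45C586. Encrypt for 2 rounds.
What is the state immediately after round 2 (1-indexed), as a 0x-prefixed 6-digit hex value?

0x196DE4

s_0 = plaintext = 0x45C586
s_1 = Round(s_0, k_0) = 0x586196
s_2 = Round(s_1, k_1) = 0x196DE4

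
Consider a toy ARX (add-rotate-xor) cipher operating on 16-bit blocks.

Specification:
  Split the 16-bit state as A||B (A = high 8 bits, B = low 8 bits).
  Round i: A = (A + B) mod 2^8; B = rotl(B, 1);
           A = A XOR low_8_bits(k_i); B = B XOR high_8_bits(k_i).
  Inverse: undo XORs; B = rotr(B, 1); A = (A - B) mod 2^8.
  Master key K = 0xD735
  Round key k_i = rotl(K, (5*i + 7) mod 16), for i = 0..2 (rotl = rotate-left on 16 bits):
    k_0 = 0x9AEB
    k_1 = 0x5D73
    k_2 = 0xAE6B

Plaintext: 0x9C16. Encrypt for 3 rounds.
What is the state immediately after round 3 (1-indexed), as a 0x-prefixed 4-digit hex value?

0xC7CE

s_0 = plaintext = 0x9C16
s_1 = Round(s_0, k_0) = 0x59B6
s_2 = Round(s_1, k_1) = 0x7C30
s_3 = Round(s_2, k_2) = 0xC7CE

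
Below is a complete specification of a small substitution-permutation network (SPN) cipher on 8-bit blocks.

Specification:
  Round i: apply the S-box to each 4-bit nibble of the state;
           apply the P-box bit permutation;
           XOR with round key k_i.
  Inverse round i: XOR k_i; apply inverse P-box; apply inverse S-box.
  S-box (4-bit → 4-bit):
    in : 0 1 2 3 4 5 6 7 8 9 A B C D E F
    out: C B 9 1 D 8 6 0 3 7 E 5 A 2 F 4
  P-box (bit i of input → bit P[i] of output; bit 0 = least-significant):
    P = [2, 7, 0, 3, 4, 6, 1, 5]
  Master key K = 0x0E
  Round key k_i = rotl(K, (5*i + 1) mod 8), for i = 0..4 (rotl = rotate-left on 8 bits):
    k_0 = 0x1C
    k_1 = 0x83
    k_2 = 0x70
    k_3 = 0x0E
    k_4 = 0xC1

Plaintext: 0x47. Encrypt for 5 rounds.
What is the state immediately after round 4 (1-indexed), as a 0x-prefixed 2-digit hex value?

0xFC

s_0 = plaintext = 0x47
s_1 = Round(s_0, k_0) = 0x2E
s_2 = Round(s_1, k_1) = 0x3E
s_3 = Round(s_2, k_2) = 0xED
s_4 = Round(s_3, k_3) = 0xFC
s_5 = Round(s_4, k_4) = 0x4B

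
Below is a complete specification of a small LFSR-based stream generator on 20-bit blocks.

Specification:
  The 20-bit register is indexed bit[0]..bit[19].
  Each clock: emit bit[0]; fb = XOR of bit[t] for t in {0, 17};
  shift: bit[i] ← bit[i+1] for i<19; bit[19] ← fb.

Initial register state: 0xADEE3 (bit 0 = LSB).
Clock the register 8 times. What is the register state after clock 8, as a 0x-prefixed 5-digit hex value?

reg_0 = 0xADEE3
clock 1: out=1, reg = 0x56F71
clock 2: out=1, reg = 0xAB7B8
clock 3: out=0, reg = 0xD5BDC
clock 4: out=0, reg = 0x6ADEE
clock 5: out=0, reg = 0xB56F7
clock 6: out=1, reg = 0x5AB7B
clock 7: out=1, reg = 0xAD5BD
clock 8: out=1, reg = 0x56ADE

0x56ADE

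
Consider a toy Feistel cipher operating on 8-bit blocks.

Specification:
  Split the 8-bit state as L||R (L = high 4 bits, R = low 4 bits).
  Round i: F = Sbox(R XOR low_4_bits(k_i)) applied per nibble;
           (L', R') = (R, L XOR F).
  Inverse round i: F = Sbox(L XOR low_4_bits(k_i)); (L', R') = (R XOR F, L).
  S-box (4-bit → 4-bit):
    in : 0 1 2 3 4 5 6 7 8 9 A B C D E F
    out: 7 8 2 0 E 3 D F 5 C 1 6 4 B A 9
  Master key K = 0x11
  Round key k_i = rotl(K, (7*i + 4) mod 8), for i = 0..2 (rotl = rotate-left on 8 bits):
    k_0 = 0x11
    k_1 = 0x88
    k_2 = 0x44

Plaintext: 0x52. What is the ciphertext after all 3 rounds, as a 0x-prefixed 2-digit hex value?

0x9E

s_0 = plaintext = 0x52
s_1 = Round(s_0, k_0) = 0x25
s_2 = Round(s_1, k_1) = 0x59
s_3 = Round(s_2, k_2) = 0x9E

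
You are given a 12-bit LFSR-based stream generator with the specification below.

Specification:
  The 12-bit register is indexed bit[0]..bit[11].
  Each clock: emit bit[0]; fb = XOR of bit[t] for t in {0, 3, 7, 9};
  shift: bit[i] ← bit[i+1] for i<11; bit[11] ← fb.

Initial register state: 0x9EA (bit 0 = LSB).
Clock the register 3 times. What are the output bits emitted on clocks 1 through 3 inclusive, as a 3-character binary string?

reg_0 = 0x9EA
clock 1: out=0, reg = 0x4F5
clock 2: out=1, reg = 0x27A
clock 3: out=0, reg = 0x13D

010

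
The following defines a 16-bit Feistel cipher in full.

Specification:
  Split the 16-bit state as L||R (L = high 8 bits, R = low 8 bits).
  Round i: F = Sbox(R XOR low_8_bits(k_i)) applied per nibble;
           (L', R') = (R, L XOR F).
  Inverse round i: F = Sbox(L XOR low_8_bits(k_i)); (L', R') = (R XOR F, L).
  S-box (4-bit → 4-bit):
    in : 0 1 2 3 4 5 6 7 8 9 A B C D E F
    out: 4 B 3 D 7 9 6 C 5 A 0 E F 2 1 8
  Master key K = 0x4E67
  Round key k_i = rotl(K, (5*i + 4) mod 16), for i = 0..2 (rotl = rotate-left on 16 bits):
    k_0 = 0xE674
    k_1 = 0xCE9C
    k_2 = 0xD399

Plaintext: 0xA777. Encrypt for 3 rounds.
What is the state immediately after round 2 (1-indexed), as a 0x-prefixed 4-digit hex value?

0xEAB1

s_0 = plaintext = 0xA777
s_1 = Round(s_0, k_0) = 0x77EA
s_2 = Round(s_1, k_1) = 0xEAB1
s_3 = Round(s_2, k_2) = 0xB1DF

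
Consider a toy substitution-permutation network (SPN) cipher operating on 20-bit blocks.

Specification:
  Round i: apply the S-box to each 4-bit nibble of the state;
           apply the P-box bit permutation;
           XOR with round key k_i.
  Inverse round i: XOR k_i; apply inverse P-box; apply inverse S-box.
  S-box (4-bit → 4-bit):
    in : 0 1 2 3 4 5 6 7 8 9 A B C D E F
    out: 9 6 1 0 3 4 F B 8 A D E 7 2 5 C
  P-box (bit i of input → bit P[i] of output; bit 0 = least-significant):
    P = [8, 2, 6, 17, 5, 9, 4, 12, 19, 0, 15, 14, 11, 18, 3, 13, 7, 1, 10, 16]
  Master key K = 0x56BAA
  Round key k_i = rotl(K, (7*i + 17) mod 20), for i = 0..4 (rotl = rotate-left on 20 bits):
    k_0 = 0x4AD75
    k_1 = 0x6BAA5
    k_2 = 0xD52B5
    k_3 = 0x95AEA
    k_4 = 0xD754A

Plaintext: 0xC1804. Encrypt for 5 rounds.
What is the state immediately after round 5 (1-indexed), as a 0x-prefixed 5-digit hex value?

s_0 = plaintext = 0xC1804
s_1 = Round(s_0, k_0) = 0x0F8DB
s_2 = Round(s_1, k_1) = 0x5D869
s_3 = Round(s_2, k_2) = 0xB0481
s_4 = Round(s_3, k_3) = 0x066AD
s_5 = Round(s_4, k_4) = 0x08DF7

0x08DF7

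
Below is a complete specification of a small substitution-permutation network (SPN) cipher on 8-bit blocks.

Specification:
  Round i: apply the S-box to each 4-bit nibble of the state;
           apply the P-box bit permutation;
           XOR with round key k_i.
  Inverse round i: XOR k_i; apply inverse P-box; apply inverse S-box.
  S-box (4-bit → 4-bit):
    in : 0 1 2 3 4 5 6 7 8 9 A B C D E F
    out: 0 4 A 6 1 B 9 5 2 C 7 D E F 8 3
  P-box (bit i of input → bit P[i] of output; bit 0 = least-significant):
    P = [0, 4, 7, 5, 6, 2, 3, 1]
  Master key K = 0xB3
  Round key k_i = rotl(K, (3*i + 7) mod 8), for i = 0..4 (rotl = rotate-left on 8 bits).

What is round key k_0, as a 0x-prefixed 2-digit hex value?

0xD9

K = 0xB3
k_0 = rotl(K, (3*0+7) mod 8) = rotl(K, 7) = 0xD9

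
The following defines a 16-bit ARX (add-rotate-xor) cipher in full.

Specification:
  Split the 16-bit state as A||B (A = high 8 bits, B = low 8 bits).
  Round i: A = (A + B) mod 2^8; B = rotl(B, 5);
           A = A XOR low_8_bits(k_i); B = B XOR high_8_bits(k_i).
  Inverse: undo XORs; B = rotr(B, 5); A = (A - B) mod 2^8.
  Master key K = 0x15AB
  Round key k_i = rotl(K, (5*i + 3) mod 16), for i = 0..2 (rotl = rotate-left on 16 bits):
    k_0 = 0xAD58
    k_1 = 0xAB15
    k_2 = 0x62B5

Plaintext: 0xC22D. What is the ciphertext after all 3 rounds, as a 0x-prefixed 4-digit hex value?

s_0 = plaintext = 0xC22D
s_1 = Round(s_0, k_0) = 0xB708
s_2 = Round(s_1, k_1) = 0xAAAA
s_3 = Round(s_2, k_2) = 0xE137

0xE137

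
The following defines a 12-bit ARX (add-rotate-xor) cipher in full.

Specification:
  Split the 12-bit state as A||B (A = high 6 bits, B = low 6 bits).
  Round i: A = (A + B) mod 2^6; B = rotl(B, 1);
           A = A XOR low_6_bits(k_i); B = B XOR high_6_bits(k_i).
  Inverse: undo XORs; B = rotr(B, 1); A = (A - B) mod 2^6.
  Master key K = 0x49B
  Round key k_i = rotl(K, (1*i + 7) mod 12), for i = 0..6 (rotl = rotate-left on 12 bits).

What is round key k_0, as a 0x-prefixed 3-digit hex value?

K = 0x49B
k_0 = rotl(K, (1*0+7) mod 12) = rotl(K, 7) = 0xDA4

0xDA4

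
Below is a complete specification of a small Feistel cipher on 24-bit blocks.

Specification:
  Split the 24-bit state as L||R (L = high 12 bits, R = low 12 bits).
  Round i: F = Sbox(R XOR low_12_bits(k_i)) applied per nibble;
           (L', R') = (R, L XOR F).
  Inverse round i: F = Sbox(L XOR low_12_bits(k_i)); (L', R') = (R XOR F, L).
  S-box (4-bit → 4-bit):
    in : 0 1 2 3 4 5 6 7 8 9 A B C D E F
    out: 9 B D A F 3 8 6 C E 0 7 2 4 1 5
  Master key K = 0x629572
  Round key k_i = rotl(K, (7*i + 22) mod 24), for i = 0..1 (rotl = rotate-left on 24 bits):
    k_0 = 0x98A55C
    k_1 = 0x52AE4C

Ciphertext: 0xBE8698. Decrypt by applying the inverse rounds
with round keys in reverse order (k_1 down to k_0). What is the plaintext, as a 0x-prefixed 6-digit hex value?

s_0 = ciphertext = 0xBE8698
s_1 = InvRound(s_0, k_1) = 0x597BE8
s_2 = InvRound(s_1, k_0) = 0x2CF597

0x2CF597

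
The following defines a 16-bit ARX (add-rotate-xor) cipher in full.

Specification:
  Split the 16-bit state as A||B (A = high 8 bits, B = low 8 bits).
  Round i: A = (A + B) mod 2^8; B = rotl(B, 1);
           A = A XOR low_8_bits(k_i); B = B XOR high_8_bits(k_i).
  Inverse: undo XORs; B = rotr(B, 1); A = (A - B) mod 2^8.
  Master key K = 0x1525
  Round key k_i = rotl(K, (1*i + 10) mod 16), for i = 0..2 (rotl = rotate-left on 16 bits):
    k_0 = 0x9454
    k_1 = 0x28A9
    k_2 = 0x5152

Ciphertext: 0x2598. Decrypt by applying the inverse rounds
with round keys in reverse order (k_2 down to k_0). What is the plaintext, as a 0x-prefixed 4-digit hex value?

s_0 = ciphertext = 0x2598
s_1 = InvRound(s_0, k_2) = 0x93E4
s_2 = InvRound(s_1, k_1) = 0xD466
s_3 = InvRound(s_2, k_0) = 0x0779

0x0779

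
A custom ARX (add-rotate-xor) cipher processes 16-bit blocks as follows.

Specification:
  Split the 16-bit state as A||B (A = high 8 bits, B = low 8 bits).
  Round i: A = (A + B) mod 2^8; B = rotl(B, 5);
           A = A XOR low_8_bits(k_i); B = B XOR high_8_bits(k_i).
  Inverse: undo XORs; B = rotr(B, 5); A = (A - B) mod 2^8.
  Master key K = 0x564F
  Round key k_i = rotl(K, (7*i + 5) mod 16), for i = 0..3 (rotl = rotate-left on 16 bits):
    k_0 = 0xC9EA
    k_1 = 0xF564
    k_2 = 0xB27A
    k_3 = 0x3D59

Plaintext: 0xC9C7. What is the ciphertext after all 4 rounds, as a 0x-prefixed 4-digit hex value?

s_0 = plaintext = 0xC9C7
s_1 = Round(s_0, k_0) = 0x7A31
s_2 = Round(s_1, k_1) = 0xCFD3
s_3 = Round(s_2, k_2) = 0xD8C8
s_4 = Round(s_3, k_3) = 0xF924

0xF924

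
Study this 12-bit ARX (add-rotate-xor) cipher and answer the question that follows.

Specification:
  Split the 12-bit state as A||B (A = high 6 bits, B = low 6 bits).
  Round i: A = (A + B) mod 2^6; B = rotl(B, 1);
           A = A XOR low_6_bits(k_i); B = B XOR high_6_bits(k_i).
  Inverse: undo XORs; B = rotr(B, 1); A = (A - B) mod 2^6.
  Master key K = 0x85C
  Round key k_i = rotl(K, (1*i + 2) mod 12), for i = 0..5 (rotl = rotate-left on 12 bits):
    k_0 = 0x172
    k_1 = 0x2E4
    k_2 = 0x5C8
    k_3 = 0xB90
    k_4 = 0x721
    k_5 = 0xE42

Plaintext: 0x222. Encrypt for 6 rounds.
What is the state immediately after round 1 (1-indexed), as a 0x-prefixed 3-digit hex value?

s_0 = plaintext = 0x222
s_1 = Round(s_0, k_0) = 0x600
s_2 = Round(s_1, k_1) = 0xF0B
s_3 = Round(s_2, k_2) = 0x3C1
s_4 = Round(s_3, k_3) = 0x02C
s_5 = Round(s_4, k_4) = 0x345
s_6 = Round(s_5, k_5) = 0x433

0x600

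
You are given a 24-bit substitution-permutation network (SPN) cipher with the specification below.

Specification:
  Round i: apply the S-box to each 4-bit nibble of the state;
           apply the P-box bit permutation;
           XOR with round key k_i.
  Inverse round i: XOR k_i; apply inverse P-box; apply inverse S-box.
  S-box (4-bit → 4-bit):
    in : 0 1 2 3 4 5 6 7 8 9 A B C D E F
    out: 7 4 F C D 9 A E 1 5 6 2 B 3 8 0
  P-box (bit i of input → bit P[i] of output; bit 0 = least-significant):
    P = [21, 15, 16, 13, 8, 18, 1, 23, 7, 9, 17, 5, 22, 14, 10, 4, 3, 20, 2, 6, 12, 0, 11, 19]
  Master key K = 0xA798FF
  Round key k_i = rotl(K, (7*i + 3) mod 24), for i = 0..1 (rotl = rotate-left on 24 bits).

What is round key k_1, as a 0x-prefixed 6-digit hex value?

K = 0xA798FF
k_0 = rotl(K, (7*0+3) mod 24) = rotl(K, 3) = 0x3CC7FD
k_1 = rotl(K, (7*1+3) mod 24) = rotl(K, 10) = 0x63FE9E

0x63FE9E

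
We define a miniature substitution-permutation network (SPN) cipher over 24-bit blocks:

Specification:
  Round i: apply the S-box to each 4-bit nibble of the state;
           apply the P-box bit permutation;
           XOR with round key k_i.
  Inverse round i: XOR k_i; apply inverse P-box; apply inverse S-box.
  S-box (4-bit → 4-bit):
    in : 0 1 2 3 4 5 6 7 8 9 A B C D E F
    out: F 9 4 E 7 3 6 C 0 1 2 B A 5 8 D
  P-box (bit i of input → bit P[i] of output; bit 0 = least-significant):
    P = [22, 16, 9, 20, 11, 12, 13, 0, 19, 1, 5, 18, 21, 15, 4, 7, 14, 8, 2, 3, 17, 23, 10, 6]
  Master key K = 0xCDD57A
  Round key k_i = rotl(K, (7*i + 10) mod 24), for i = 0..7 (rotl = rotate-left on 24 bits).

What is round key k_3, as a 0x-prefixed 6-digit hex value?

K = 0xCDD57A
k_0 = rotl(K, (7*0+10) mod 24) = rotl(K, 10) = 0x55EB37
k_1 = rotl(K, (7*1+10) mod 24) = rotl(K, 17) = 0xF59BAA
k_2 = rotl(K, (7*2+10) mod 24) = rotl(K, 0) = 0xCDD57A
k_3 = rotl(K, (7*3+10) mod 24) = rotl(K, 7) = 0xEABD66

0xEABD66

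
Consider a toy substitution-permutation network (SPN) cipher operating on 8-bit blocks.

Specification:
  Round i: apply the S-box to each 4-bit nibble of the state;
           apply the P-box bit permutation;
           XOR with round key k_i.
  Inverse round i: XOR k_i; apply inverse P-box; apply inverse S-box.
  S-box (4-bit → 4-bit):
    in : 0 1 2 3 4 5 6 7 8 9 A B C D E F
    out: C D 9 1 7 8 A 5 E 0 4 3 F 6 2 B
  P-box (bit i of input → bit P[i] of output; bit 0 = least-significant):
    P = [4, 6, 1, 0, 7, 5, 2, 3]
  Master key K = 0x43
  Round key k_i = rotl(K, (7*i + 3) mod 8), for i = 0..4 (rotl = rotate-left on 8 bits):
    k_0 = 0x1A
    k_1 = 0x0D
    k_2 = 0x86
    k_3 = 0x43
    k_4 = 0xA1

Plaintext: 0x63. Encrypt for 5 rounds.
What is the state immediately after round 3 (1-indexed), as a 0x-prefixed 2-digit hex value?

s_0 = plaintext = 0x63
s_1 = Round(s_0, k_0) = 0x22
s_2 = Round(s_1, k_1) = 0x94
s_3 = Round(s_2, k_2) = 0xD4
s_4 = Round(s_3, k_3) = 0x35
s_5 = Round(s_4, k_4) = 0x20

0xD4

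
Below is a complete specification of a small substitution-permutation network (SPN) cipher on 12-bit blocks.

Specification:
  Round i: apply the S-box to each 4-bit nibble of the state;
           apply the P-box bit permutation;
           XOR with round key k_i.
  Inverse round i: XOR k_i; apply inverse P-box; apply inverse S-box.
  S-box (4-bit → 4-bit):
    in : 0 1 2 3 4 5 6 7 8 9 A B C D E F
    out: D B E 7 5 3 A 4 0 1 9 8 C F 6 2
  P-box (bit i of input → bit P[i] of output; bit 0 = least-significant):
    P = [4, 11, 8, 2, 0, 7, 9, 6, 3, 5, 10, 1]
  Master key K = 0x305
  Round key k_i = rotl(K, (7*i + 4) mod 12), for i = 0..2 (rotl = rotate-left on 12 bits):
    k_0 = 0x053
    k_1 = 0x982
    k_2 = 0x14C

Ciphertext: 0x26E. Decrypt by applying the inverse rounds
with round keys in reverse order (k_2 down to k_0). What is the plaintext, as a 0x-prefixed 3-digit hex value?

s_0 = ciphertext = 0x26E
s_1 = InvRound(s_0, k_2) = 0x677
s_2 = InvRound(s_1, k_1) = 0xEDD
s_3 = InvRound(s_2, k_0) = 0x0E6

0x0E6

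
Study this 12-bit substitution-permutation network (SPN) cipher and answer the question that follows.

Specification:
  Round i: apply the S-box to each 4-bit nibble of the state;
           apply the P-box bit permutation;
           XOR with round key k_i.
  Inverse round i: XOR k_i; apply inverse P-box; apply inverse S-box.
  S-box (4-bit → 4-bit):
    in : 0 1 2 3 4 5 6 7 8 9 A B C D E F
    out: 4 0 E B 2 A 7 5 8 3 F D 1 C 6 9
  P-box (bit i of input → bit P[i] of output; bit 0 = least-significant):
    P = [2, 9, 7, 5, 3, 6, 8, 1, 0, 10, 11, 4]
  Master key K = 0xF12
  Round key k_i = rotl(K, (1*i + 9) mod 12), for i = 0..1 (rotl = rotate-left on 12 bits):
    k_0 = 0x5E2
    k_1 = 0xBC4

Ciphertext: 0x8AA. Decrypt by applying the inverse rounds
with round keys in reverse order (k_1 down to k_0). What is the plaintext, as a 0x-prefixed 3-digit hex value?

s_0 = ciphertext = 0x8AA
s_1 = InvRound(s_0, k_1) = 0x1A3
s_2 = InvRound(s_1, k_0) = 0x941

0x941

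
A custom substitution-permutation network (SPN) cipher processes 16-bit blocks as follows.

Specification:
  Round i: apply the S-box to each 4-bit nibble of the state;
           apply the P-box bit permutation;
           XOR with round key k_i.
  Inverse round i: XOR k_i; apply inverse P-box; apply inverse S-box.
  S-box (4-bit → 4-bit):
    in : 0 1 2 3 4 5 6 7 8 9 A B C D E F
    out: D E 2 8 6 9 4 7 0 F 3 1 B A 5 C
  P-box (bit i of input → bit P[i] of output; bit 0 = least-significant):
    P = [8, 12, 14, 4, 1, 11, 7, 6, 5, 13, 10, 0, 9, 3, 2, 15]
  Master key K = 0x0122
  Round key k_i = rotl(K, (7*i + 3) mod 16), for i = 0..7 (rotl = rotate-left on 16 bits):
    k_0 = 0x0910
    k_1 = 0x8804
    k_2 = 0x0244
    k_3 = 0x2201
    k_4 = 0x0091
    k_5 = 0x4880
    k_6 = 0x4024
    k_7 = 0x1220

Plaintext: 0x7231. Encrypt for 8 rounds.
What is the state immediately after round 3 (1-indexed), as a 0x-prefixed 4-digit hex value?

0x804B

s_0 = plaintext = 0x7231
s_1 = Round(s_0, k_0) = 0x7B4C
s_2 = Round(s_1, k_1) = 0x93B8
s_3 = Round(s_2, k_2) = 0x804B
s_4 = Round(s_3, k_3) = 0x2FA0
s_5 = Round(s_4, k_4) = 0x4D8A
s_6 = Round(s_5, k_5) = 0x798D
s_7 = Round(s_6, k_6) = 0x7619
s_8 = Round(s_7, k_7) = 0x4DFC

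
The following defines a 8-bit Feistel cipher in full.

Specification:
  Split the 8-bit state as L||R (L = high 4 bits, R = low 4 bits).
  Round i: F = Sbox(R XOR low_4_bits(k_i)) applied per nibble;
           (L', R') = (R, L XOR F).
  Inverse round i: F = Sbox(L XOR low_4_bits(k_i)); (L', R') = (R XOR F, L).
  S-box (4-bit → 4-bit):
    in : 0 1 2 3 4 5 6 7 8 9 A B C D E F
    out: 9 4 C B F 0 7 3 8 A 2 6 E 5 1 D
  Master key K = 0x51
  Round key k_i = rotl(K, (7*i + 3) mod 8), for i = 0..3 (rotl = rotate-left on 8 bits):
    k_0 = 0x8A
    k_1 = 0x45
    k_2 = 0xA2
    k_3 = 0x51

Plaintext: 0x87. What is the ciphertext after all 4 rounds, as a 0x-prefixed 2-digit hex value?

0x85

s_0 = plaintext = 0x87
s_1 = Round(s_0, k_0) = 0x7D
s_2 = Round(s_1, k_1) = 0xDF
s_3 = Round(s_2, k_2) = 0xF8
s_4 = Round(s_3, k_3) = 0x85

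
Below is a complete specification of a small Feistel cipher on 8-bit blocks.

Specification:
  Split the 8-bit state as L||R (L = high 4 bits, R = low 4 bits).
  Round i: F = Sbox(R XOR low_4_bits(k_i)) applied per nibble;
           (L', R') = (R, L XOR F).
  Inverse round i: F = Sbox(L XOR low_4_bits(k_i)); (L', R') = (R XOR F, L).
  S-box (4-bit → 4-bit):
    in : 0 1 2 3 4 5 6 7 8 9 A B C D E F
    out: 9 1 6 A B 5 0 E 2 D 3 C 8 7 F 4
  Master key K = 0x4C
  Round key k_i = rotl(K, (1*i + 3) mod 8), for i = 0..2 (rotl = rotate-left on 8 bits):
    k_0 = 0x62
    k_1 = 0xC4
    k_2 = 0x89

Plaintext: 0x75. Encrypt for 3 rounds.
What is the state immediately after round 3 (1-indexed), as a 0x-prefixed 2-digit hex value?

0x25

s_0 = plaintext = 0x75
s_1 = Round(s_0, k_0) = 0x59
s_2 = Round(s_1, k_1) = 0x92
s_3 = Round(s_2, k_2) = 0x25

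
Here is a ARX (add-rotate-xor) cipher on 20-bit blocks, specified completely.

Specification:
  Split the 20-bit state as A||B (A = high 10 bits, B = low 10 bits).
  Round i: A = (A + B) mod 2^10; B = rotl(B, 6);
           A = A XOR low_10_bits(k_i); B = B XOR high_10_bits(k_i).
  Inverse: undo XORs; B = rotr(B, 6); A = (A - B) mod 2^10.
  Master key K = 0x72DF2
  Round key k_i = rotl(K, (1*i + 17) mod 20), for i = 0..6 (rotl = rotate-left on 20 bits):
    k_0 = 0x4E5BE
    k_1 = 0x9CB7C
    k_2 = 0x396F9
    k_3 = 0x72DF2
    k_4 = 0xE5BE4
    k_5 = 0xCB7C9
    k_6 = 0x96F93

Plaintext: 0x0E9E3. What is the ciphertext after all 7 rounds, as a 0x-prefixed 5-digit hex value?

s_0 = plaintext = 0x0E9E3
s_1 = Round(s_0, k_0) = 0xE8DE7
s_2 = Round(s_1, k_1) = 0xBDBAC
s_3 = Round(s_2, k_2) = 0x16FDF
s_4 = Round(s_3, k_3) = 0x72236
s_5 = Round(s_4, k_4) = 0x06A35
s_6 = Round(s_5, k_5) = 0x61A4E
s_7 = Round(s_6, k_6) = 0x11DFF

0x11DFF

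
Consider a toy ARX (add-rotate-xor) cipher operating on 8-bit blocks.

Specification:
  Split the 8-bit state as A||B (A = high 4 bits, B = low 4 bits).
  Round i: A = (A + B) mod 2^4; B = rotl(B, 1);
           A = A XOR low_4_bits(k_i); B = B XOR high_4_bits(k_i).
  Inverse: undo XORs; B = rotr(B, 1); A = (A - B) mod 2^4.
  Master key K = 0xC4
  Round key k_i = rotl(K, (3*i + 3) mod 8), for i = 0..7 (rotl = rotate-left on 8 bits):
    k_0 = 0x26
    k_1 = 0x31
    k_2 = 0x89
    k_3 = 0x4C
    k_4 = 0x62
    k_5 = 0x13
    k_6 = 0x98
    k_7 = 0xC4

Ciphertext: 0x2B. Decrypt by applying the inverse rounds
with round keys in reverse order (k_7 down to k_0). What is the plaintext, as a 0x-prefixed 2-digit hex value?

s_0 = ciphertext = 0x2B
s_1 = InvRound(s_0, k_7) = 0xBB
s_2 = InvRound(s_1, k_6) = 0x21
s_3 = InvRound(s_2, k_5) = 0x10
s_4 = InvRound(s_3, k_4) = 0x03
s_5 = InvRound(s_4, k_3) = 0x1B
s_6 = InvRound(s_5, k_2) = 0xF9
s_7 = InvRound(s_6, k_1) = 0x95
s_8 = InvRound(s_7, k_0) = 0x4B

0x4B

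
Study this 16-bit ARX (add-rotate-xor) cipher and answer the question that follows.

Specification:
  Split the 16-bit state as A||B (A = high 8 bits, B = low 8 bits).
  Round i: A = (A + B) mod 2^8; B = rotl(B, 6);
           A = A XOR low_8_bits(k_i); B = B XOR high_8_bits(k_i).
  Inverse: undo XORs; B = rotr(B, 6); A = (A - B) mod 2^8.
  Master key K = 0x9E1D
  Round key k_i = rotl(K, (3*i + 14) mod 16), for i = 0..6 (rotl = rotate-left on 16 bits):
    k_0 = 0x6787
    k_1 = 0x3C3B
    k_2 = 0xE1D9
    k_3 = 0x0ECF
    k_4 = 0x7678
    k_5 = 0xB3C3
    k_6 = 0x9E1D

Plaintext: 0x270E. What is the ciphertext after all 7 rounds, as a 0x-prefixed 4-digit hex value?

0x838D

s_0 = plaintext = 0x270E
s_1 = Round(s_0, k_0) = 0xB2E4
s_2 = Round(s_1, k_1) = 0xAD05
s_3 = Round(s_2, k_2) = 0x6BA0
s_4 = Round(s_3, k_3) = 0xC426
s_5 = Round(s_4, k_4) = 0x92FF
s_6 = Round(s_5, k_5) = 0x524C
s_7 = Round(s_6, k_6) = 0x838D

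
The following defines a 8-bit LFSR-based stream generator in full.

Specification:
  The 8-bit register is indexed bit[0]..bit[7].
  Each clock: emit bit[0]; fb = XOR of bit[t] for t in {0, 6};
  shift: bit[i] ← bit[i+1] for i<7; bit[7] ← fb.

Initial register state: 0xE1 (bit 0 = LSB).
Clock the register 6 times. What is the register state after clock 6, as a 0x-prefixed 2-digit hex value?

0x2B

reg_0 = 0xE1
clock 1: out=1, reg = 0x70
clock 2: out=0, reg = 0xB8
clock 3: out=0, reg = 0x5C
clock 4: out=0, reg = 0xAE
clock 5: out=0, reg = 0x57
clock 6: out=1, reg = 0x2B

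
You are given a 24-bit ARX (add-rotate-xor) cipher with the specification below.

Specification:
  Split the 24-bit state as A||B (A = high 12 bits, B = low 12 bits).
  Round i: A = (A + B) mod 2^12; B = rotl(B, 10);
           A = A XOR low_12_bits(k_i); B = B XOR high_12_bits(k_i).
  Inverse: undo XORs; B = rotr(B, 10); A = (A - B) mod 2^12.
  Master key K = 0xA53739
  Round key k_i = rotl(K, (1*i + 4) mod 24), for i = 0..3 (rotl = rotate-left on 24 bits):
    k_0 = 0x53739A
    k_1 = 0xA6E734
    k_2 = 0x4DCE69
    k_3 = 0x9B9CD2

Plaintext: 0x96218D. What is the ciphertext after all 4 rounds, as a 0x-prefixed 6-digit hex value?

0xC7132D

s_0 = plaintext = 0x96218D
s_1 = Round(s_0, k_0) = 0x975154
s_2 = Round(s_1, k_1) = 0xDFDA3B
s_3 = Round(s_2, k_2) = 0x651A52
s_4 = Round(s_3, k_3) = 0xC7132D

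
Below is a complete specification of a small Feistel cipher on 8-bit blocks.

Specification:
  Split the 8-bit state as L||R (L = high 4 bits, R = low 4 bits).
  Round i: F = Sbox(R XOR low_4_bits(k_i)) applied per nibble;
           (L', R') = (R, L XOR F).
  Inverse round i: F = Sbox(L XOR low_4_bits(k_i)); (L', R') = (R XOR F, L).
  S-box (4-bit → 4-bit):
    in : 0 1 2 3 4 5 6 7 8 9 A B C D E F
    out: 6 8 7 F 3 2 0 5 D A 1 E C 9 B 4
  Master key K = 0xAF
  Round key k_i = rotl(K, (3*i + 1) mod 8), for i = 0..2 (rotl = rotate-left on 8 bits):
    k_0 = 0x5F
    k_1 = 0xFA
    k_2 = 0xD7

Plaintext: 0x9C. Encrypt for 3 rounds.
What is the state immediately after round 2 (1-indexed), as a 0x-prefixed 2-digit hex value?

0x60

s_0 = plaintext = 0x9C
s_1 = Round(s_0, k_0) = 0xC6
s_2 = Round(s_1, k_1) = 0x60
s_3 = Round(s_2, k_2) = 0x03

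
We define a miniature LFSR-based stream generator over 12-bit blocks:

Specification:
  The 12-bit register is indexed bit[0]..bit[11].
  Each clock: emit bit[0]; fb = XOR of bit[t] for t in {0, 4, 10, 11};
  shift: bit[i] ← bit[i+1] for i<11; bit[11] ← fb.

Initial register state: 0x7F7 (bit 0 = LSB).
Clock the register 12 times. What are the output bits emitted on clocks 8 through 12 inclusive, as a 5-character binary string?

reg_0 = 0x7F7
clock 1: out=1, reg = 0xBFB
clock 2: out=1, reg = 0xDFD
clock 3: out=1, reg = 0x6FE
clock 4: out=0, reg = 0x37F
clock 5: out=1, reg = 0x1BF
clock 6: out=1, reg = 0x0DF
clock 7: out=1, reg = 0x06F
clock 8: out=1, reg = 0x837
clock 9: out=1, reg = 0xC1B
clock 10: out=1, reg = 0x60D
clock 11: out=1, reg = 0x306
clock 12: out=0, reg = 0x183

11110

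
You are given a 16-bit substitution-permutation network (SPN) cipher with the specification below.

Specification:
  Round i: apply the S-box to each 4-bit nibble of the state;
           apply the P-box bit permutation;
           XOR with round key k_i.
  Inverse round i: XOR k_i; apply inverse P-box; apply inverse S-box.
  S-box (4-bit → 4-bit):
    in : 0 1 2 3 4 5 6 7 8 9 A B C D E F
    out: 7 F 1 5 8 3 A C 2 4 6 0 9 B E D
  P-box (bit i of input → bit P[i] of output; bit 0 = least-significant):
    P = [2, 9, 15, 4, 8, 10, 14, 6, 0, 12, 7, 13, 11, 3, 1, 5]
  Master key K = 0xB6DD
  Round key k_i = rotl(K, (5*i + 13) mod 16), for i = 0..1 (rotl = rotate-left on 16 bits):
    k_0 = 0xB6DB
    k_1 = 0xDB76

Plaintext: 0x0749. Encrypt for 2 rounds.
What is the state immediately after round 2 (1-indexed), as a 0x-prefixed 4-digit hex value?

0x2488

s_0 = plaintext = 0x0749
s_1 = Round(s_0, k_0) = 0x1E11
s_2 = Round(s_1, k_1) = 0x2488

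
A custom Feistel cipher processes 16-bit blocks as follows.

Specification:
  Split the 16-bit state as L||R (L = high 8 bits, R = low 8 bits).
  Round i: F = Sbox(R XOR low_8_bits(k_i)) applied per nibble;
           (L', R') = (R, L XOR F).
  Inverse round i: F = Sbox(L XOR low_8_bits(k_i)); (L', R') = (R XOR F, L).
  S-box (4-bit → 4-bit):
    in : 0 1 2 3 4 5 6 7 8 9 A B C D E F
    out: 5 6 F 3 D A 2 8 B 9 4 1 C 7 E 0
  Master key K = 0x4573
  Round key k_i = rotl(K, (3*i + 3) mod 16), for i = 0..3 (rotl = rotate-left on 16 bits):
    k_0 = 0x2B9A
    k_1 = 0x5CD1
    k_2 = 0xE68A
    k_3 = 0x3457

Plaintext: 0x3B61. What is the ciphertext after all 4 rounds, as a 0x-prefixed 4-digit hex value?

0x6EB9

s_0 = plaintext = 0x3B61
s_1 = Round(s_0, k_0) = 0x613A
s_2 = Round(s_1, k_1) = 0x3A80
s_3 = Round(s_2, k_2) = 0x806E
s_4 = Round(s_3, k_3) = 0x6EB9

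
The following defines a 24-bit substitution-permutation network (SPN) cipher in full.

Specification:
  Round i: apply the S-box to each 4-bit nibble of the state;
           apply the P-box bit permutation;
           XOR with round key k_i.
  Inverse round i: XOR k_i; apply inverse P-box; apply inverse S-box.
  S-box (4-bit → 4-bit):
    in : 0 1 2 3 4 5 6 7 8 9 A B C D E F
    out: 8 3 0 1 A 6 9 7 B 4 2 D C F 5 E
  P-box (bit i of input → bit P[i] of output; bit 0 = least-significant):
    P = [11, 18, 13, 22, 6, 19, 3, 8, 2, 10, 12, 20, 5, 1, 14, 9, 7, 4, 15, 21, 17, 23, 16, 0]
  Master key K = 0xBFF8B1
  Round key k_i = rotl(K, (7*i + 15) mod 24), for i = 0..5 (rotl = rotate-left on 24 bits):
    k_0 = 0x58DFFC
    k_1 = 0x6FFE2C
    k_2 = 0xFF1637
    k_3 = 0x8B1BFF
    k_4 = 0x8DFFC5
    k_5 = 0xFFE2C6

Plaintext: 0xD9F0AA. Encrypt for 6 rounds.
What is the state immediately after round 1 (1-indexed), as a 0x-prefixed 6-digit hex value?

s_0 = plaintext = 0xD9F0AA
s_1 = Round(s_0, k_0) = 0xC71DFF
s_2 = Round(s_1, k_1) = 0x324B93
s_3 = Round(s_2, k_2) = 0xED0C39
s_4 = Round(s_3, k_3) = 0xB8A92F
s_5 = Round(s_4, k_4) = 0xEACF56
s_6 = Round(s_5, k_5) = 0xA4BCDE

0xC71DFF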